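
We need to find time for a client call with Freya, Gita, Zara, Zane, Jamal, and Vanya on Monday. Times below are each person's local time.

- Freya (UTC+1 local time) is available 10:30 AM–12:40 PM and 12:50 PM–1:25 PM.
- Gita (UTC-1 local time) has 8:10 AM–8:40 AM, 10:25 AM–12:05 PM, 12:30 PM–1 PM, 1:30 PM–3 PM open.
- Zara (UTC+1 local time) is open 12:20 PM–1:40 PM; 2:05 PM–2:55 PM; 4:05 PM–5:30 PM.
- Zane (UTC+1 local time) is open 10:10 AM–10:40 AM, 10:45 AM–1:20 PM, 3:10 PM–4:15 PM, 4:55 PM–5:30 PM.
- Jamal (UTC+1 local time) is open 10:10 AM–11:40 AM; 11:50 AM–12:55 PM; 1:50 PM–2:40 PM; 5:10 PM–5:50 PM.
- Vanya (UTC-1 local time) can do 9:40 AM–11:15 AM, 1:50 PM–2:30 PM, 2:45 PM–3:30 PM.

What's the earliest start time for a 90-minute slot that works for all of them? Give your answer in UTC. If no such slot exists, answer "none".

none

Freya in UTC: 09:30-11:40, 11:50-12:25 (subtract 1h to convert from UTC+1).
Gita in UTC: 09:10-09:40, 11:25-13:05, 13:30-14:00, 14:30-16:00 (add 1h to convert from UTC-1).
Zara in UTC: 11:20-12:40, 13:05-13:55, 15:05-16:30 (subtract 1h to convert from UTC+1).
Zane in UTC: 09:10-09:40, 09:45-12:20, 14:10-15:15, 15:55-16:30 (subtract 1h to convert from UTC+1).
Jamal in UTC: 09:10-10:40, 10:50-11:55, 12:50-13:40, 16:10-16:50 (subtract 1h to convert from UTC+1).
Vanya in UTC: 10:40-12:15, 14:50-15:30, 15:45-16:30 (add 1h to convert from UTC-1).
Freya ∩ Gita: 09:30-09:40, 11:25-11:40, 11:50-12:25.
Freya ∩ Gita ∩ Zara: 11:25-11:40, 11:50-12:25.
Freya ∩ Gita ∩ Zara ∩ Zane: 11:25-11:40, 11:50-12:20.
Freya ∩ Gita ∩ Zara ∩ Zane ∩ Jamal: 11:25-11:40, 11:50-11:55.
Freya ∩ Gita ∩ Zara ∩ Zane ∩ Jamal ∩ Vanya: 11:25-11:40, 11:50-11:55.
No common window is at least 90 minutes long.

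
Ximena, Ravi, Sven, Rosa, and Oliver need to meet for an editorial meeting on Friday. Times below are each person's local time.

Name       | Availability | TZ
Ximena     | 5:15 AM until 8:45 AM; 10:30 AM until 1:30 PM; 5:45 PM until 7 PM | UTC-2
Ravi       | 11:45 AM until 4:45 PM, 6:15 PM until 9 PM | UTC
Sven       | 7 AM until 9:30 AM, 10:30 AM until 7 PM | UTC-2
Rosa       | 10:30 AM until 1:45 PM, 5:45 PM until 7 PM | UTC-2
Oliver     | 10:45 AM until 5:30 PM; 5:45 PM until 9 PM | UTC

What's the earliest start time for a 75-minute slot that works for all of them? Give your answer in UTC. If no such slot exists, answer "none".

Ximena in UTC: 07:15-10:45, 12:30-15:30, 19:45-21:00 (add 2h to convert from UTC-2).
Ravi in UTC: 11:45-16:45, 18:15-21:00.
Sven in UTC: 09:00-11:30, 12:30-21:00 (add 2h to convert from UTC-2).
Rosa in UTC: 12:30-15:45, 19:45-21:00 (add 2h to convert from UTC-2).
Oliver in UTC: 10:45-17:30, 17:45-21:00.
Ximena ∩ Ravi: 12:30-15:30, 19:45-21:00.
Ximena ∩ Ravi ∩ Sven: 12:30-15:30, 19:45-21:00.
Ximena ∩ Ravi ∩ Sven ∩ Rosa: 12:30-15:30, 19:45-21:00.
Ximena ∩ Ravi ∩ Sven ∩ Rosa ∩ Oliver: 12:30-15:30, 19:45-21:00.
The first common window of at least 75 minutes is 12:30-15:30, so the earliest start is 12:30.

12:30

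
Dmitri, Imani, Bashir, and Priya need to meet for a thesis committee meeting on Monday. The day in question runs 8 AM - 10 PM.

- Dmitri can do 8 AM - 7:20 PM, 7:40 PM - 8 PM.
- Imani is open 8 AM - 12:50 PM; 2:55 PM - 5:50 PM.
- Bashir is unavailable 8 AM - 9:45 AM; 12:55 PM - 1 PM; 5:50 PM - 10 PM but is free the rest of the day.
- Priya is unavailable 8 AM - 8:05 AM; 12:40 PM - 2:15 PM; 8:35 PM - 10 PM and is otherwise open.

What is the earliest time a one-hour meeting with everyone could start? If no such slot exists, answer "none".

09:45

Dmitri free: 08:00-19:20, 19:40-20:00.
Imani free: 08:00-12:50, 14:55-17:50.
Bashir free: 09:45-12:55, 13:00-17:50 (invert busy blocks within the working day).
Priya free: 08:05-12:40, 14:15-20:35 (invert busy blocks within the working day).
Dmitri ∩ Imani: 08:00-12:50, 14:55-17:50.
Dmitri ∩ Imani ∩ Bashir: 09:45-12:50, 14:55-17:50.
Dmitri ∩ Imani ∩ Bashir ∩ Priya: 09:45-12:40, 14:55-17:50.
The first common window of at least 60 minutes is 09:45-12:40, so the earliest start is 09:45.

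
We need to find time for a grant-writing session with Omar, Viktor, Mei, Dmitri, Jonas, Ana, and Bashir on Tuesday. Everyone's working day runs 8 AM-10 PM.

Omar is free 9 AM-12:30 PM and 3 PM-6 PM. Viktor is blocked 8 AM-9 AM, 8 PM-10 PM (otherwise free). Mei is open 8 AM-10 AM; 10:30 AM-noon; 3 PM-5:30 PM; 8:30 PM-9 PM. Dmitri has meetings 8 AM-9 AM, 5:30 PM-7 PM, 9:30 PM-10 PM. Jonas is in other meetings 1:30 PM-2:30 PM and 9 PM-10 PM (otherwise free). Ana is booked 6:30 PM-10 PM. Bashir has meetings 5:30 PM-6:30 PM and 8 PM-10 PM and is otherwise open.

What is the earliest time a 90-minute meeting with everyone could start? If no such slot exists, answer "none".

10:30

Omar free: 09:00-12:30, 15:00-18:00.
Viktor free: 09:00-20:00 (invert busy blocks within the working day).
Mei free: 08:00-10:00, 10:30-12:00, 15:00-17:30, 20:30-21:00.
Dmitri free: 09:00-17:30, 19:00-21:30 (invert busy blocks within the working day).
Jonas free: 08:00-13:30, 14:30-21:00 (invert busy blocks within the working day).
Ana free: 08:00-18:30 (invert busy blocks within the working day).
Bashir free: 08:00-17:30, 18:30-20:00 (invert busy blocks within the working day).
Omar ∩ Viktor: 09:00-12:30, 15:00-18:00.
Omar ∩ Viktor ∩ Mei: 09:00-10:00, 10:30-12:00, 15:00-17:30.
Omar ∩ Viktor ∩ Mei ∩ Dmitri: 09:00-10:00, 10:30-12:00, 15:00-17:30.
Omar ∩ Viktor ∩ Mei ∩ Dmitri ∩ Jonas: 09:00-10:00, 10:30-12:00, 15:00-17:30.
Omar ∩ Viktor ∩ Mei ∩ Dmitri ∩ Jonas ∩ Ana: 09:00-10:00, 10:30-12:00, 15:00-17:30.
Omar ∩ Viktor ∩ Mei ∩ Dmitri ∩ Jonas ∩ Ana ∩ Bashir: 09:00-10:00, 10:30-12:00, 15:00-17:30.
The first common window of at least 90 minutes is 10:30-12:00, so the earliest start is 10:30.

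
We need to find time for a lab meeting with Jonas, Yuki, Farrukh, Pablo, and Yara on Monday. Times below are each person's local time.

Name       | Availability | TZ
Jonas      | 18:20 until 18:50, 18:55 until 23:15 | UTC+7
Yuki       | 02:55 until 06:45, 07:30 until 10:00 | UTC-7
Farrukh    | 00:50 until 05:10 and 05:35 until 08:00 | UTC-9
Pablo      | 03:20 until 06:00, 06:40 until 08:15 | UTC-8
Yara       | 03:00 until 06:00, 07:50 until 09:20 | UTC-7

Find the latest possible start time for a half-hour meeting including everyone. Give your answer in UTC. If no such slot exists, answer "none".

15:45

Jonas in UTC: 11:20-11:50, 11:55-16:15 (subtract 7h to convert from UTC+7).
Yuki in UTC: 09:55-13:45, 14:30-17:00 (add 7h to convert from UTC-7).
Farrukh in UTC: 09:50-14:10, 14:35-17:00 (add 9h to convert from UTC-9).
Pablo in UTC: 11:20-14:00, 14:40-16:15 (add 8h to convert from UTC-8).
Yara in UTC: 10:00-13:00, 14:50-16:20 (add 7h to convert from UTC-7).
Jonas ∩ Yuki: 11:20-11:50, 11:55-13:45, 14:30-16:15.
Jonas ∩ Yuki ∩ Farrukh: 11:20-11:50, 11:55-13:45, 14:35-16:15.
Jonas ∩ Yuki ∩ Farrukh ∩ Pablo: 11:20-11:50, 11:55-13:45, 14:40-16:15.
Jonas ∩ Yuki ∩ Farrukh ∩ Pablo ∩ Yara: 11:20-11:50, 11:55-13:00, 14:50-16:15.
The last common window of at least 30 minutes is 14:50-16:15; a 30-minute meeting can start as late as 15:45 and still end by 16:15.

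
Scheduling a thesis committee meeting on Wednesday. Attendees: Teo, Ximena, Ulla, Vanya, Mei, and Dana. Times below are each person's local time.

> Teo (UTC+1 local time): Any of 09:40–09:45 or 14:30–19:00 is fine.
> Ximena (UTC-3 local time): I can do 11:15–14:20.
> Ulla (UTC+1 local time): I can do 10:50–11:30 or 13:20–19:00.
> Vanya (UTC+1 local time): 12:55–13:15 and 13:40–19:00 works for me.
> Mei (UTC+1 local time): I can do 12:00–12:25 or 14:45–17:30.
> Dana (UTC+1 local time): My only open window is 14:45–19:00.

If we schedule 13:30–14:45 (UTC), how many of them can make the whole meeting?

3

Teo in UTC: 08:40-08:45, 13:30-18:00 (subtract 1h to convert from UTC+1).
Ximena in UTC: 14:15-17:20 (add 3h to convert from UTC-3).
Ulla in UTC: 09:50-10:30, 12:20-18:00 (subtract 1h to convert from UTC+1).
Vanya in UTC: 11:55-12:15, 12:40-18:00 (subtract 1h to convert from UTC+1).
Mei in UTC: 11:00-11:25, 13:45-16:30 (subtract 1h to convert from UTC+1).
Dana in UTC: 13:45-18:00 (subtract 1h to convert from UTC+1).
Teo, Ulla, and Vanya can make the full 13:30-14:45 slot — that's 3.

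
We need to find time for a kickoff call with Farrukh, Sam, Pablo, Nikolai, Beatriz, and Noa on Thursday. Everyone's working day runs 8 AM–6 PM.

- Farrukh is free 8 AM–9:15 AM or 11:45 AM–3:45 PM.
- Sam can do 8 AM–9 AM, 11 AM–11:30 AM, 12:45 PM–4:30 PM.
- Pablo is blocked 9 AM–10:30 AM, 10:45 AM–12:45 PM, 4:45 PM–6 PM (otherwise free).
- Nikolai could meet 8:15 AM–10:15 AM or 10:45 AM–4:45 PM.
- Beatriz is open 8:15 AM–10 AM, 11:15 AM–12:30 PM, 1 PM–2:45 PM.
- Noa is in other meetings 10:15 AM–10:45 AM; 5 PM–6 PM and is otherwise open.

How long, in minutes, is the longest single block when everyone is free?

105

Farrukh free: 08:00-09:15, 11:45-15:45.
Sam free: 08:00-09:00, 11:00-11:30, 12:45-16:30.
Pablo free: 08:00-09:00, 10:30-10:45, 12:45-16:45 (invert busy blocks within the working day).
Nikolai free: 08:15-10:15, 10:45-16:45.
Beatriz free: 08:15-10:00, 11:15-12:30, 13:00-14:45.
Noa free: 08:00-10:15, 10:45-17:00 (invert busy blocks within the working day).
Farrukh ∩ Sam: 08:00-09:00, 12:45-15:45.
Farrukh ∩ Sam ∩ Pablo: 08:00-09:00, 12:45-15:45.
Farrukh ∩ Sam ∩ Pablo ∩ Nikolai: 08:15-09:00, 12:45-15:45.
Farrukh ∩ Sam ∩ Pablo ∩ Nikolai ∩ Beatriz: 08:15-09:00, 13:00-14:45.
Farrukh ∩ Sam ∩ Pablo ∩ Nikolai ∩ Beatriz ∩ Noa: 08:15-09:00, 13:00-14:45.
Those are the intersection windows.
The longest is 13:00-14:45 at 105 minutes.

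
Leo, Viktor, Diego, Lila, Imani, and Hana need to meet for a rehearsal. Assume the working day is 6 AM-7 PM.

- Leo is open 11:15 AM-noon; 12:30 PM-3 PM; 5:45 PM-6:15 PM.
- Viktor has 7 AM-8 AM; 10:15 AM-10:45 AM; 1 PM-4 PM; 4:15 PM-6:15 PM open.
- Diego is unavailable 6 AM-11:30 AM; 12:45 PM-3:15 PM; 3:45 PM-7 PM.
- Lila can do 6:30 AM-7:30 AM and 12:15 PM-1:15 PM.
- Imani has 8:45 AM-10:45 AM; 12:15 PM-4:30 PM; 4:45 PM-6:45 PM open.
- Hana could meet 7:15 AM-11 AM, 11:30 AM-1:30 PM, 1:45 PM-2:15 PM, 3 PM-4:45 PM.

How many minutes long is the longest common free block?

0

Leo free: 11:15-12:00, 12:30-15:00, 17:45-18:15.
Viktor free: 07:00-08:00, 10:15-10:45, 13:00-16:00, 16:15-18:15.
Diego free: 11:30-12:45, 15:15-15:45 (invert busy blocks within the working day).
Lila free: 06:30-07:30, 12:15-13:15.
Imani free: 08:45-10:45, 12:15-16:30, 16:45-18:45.
Hana free: 07:15-11:00, 11:30-13:30, 13:45-14:15, 15:00-16:45.
Leo ∩ Viktor: 13:00-15:00, 17:45-18:15.
Leo ∩ Viktor ∩ Diego: ∅.
Leo ∩ Viktor ∩ Diego ∩ Lila: ∅.
Leo ∩ Viktor ∩ Diego ∩ Lila ∩ Imani: ∅.
Leo ∩ Viktor ∩ Diego ∩ Lila ∩ Imani ∩ Hana: ∅.
There is no time when everyone is free.
No common window exists, so the longest block is 0 minutes.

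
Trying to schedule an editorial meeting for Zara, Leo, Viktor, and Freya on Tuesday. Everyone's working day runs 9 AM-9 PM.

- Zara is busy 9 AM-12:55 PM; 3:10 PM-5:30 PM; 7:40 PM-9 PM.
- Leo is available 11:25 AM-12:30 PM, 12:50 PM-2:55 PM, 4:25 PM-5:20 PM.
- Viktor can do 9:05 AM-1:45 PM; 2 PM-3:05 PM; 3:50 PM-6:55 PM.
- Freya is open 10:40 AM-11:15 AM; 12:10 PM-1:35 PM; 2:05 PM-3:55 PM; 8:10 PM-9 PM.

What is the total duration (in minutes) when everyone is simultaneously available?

90

Zara free: 12:55-15:10, 17:30-19:40 (invert busy blocks within the working day).
Leo free: 11:25-12:30, 12:50-14:55, 16:25-17:20.
Viktor free: 09:05-13:45, 14:00-15:05, 15:50-18:55.
Freya free: 10:40-11:15, 12:10-13:35, 14:05-15:55, 20:10-21:00.
Zara ∩ Leo: 12:55-14:55.
Zara ∩ Leo ∩ Viktor: 12:55-13:45, 14:00-14:55.
Zara ∩ Leo ∩ Viktor ∩ Freya: 12:55-13:35, 14:05-14:55.
So the common availability across everyone is 12:55-13:35, 14:05-14:55.
Summing the common windows: 40 + 50 = 90 minutes.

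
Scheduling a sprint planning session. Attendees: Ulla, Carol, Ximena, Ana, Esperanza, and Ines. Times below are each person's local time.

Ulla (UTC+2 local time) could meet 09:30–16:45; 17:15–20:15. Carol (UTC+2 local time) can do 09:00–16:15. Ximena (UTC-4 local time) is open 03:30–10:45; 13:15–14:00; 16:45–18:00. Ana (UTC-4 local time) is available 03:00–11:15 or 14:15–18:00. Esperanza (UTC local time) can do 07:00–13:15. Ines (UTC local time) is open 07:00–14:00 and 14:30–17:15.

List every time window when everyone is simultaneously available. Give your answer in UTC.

Ulla in UTC: 07:30-14:45, 15:15-18:15 (subtract 2h to convert from UTC+2).
Carol in UTC: 07:00-14:15 (subtract 2h to convert from UTC+2).
Ximena in UTC: 07:30-14:45, 17:15-18:00, 20:45-22:00 (add 4h to convert from UTC-4).
Ana in UTC: 07:00-15:15, 18:15-22:00 (add 4h to convert from UTC-4).
Esperanza in UTC: 07:00-13:15.
Ines in UTC: 07:00-14:00, 14:30-17:15.
Ulla ∩ Carol: 07:30-14:15.
Ulla ∩ Carol ∩ Ximena: 07:30-14:15.
Ulla ∩ Carol ∩ Ximena ∩ Ana: 07:30-14:15.
Ulla ∩ Carol ∩ Ximena ∩ Ana ∩ Esperanza: 07:30-13:15.
Ulla ∩ Carol ∩ Ximena ∩ Ana ∩ Esperanza ∩ Ines: 07:30-13:15.
So the common availability across everyone is 07:30-13:15.

07:30-13:15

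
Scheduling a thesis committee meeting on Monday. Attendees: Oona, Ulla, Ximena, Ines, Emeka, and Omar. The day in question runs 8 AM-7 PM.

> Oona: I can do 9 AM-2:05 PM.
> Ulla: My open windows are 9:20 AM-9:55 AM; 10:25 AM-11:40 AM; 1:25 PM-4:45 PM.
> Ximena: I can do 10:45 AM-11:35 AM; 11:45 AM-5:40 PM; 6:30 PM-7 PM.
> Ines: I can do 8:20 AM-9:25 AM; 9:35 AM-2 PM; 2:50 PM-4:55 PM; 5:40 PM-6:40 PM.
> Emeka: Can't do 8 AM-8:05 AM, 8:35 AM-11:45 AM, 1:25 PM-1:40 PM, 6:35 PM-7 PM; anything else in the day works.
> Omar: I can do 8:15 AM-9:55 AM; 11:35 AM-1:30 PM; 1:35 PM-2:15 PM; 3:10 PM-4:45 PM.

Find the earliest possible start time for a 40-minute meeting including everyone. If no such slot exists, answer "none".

Oona free: 09:00-14:05.
Ulla free: 09:20-09:55, 10:25-11:40, 13:25-16:45.
Ximena free: 10:45-11:35, 11:45-17:40, 18:30-19:00.
Ines free: 08:20-09:25, 09:35-14:00, 14:50-16:55, 17:40-18:40.
Emeka free: 08:05-08:35, 11:45-13:25, 13:40-18:35 (invert busy blocks within the working day).
Omar free: 08:15-09:55, 11:35-13:30, 13:35-14:15, 15:10-16:45.
Oona ∩ Ulla: 09:20-09:55, 10:25-11:40, 13:25-14:05.
Oona ∩ Ulla ∩ Ximena: 10:45-11:35, 13:25-14:05.
Oona ∩ Ulla ∩ Ximena ∩ Ines: 10:45-11:35, 13:25-14:00.
Oona ∩ Ulla ∩ Ximena ∩ Ines ∩ Emeka: 13:40-14:00.
Oona ∩ Ulla ∩ Ximena ∩ Ines ∩ Emeka ∩ Omar: 13:40-14:00.
Those are the intersection windows.
No common window is at least 40 minutes long.

none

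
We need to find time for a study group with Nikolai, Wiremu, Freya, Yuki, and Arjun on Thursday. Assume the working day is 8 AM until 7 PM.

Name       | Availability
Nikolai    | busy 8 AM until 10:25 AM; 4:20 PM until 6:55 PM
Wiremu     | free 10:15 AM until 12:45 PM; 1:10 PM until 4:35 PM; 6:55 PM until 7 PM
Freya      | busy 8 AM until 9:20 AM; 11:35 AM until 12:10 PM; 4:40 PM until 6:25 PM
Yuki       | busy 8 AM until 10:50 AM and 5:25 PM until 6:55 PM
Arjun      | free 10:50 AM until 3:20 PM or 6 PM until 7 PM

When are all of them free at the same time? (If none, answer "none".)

Nikolai free: 10:25-16:20, 18:55-19:00 (invert busy blocks within the working day).
Wiremu free: 10:15-12:45, 13:10-16:35, 18:55-19:00.
Freya free: 09:20-11:35, 12:10-16:40, 18:25-19:00 (invert busy blocks within the working day).
Yuki free: 10:50-17:25, 18:55-19:00 (invert busy blocks within the working day).
Arjun free: 10:50-15:20, 18:00-19:00.
Nikolai ∩ Wiremu: 10:25-12:45, 13:10-16:20, 18:55-19:00.
Nikolai ∩ Wiremu ∩ Freya: 10:25-11:35, 12:10-12:45, 13:10-16:20, 18:55-19:00.
Nikolai ∩ Wiremu ∩ Freya ∩ Yuki: 10:50-11:35, 12:10-12:45, 13:10-16:20, 18:55-19:00.
Nikolai ∩ Wiremu ∩ Freya ∩ Yuki ∩ Arjun: 10:50-11:35, 12:10-12:45, 13:10-15:20, 18:55-19:00.

10:50-11:35, 12:10-12:45, 13:10-15:20, 18:55-19:00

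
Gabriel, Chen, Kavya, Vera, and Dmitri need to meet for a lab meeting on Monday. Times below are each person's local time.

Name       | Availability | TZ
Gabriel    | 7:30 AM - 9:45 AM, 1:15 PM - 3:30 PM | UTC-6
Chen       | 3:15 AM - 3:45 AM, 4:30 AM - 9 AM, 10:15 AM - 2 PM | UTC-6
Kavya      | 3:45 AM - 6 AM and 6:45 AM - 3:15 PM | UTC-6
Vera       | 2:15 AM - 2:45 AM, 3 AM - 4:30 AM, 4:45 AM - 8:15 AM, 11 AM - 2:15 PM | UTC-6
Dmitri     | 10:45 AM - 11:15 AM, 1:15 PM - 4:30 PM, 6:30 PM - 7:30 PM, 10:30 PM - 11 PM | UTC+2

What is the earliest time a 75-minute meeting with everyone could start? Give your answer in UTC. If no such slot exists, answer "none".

none

Gabriel in UTC: 13:30-15:45, 19:15-21:30 (add 6h to convert from UTC-6).
Chen in UTC: 09:15-09:45, 10:30-15:00, 16:15-20:00 (add 6h to convert from UTC-6).
Kavya in UTC: 09:45-12:00, 12:45-21:15 (add 6h to convert from UTC-6).
Vera in UTC: 08:15-08:45, 09:00-10:30, 10:45-14:15, 17:00-20:15 (add 6h to convert from UTC-6).
Dmitri in UTC: 08:45-09:15, 11:15-14:30, 16:30-17:30, 20:30-21:00 (subtract 2h to convert from UTC+2).
Gabriel ∩ Chen: 13:30-15:00, 19:15-20:00.
Gabriel ∩ Chen ∩ Kavya: 13:30-15:00, 19:15-20:00.
Gabriel ∩ Chen ∩ Kavya ∩ Vera: 13:30-14:15, 19:15-20:00.
Gabriel ∩ Chen ∩ Kavya ∩ Vera ∩ Dmitri: 13:30-14:15.
No common window is at least 75 minutes long.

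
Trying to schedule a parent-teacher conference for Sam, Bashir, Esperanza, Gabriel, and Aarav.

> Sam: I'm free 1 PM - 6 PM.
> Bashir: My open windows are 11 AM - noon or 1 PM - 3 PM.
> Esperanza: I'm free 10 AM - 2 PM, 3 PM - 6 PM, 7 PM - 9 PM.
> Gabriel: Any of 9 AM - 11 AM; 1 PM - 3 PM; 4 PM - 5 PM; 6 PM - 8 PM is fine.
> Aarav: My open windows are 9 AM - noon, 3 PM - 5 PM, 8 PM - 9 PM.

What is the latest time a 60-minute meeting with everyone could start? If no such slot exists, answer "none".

none

Sam ∩ Bashir: 13:00-15:00.
Sam ∩ Bashir ∩ Esperanza: 13:00-14:00.
Sam ∩ Bashir ∩ Esperanza ∩ Gabriel: 13:00-14:00.
Sam ∩ Bashir ∩ Esperanza ∩ Gabriel ∩ Aarav: ∅.
There is no time when everyone is free.
No common window is at least 60 minutes long.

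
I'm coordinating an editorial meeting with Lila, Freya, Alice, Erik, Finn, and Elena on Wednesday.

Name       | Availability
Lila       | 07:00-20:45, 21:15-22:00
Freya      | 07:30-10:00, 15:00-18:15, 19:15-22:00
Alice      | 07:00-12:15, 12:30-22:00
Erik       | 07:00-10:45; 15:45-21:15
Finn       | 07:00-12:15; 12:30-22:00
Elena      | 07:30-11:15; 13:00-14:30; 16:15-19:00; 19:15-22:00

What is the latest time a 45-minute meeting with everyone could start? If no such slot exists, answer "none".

20:00

Lila ∩ Freya: 07:30-10:00, 15:00-18:15, 19:15-20:45, 21:15-22:00.
Lila ∩ Freya ∩ Alice: 07:30-10:00, 15:00-18:15, 19:15-20:45, 21:15-22:00.
Lila ∩ Freya ∩ Alice ∩ Erik: 07:30-10:00, 15:45-18:15, 19:15-20:45.
Lila ∩ Freya ∩ Alice ∩ Erik ∩ Finn: 07:30-10:00, 15:45-18:15, 19:15-20:45.
Lila ∩ Freya ∩ Alice ∩ Erik ∩ Finn ∩ Elena: 07:30-10:00, 16:15-18:15, 19:15-20:45.
The last common window of at least 45 minutes is 19:15-20:45; a 45-minute meeting can start as late as 20:00 and still end by 20:45.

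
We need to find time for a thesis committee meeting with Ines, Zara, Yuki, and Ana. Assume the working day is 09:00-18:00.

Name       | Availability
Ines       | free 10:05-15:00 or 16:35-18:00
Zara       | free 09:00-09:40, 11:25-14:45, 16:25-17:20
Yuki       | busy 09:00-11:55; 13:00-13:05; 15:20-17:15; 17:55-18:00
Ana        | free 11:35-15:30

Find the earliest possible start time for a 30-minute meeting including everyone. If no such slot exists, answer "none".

11:55

Ines free: 10:05-15:00, 16:35-18:00.
Zara free: 09:00-09:40, 11:25-14:45, 16:25-17:20.
Yuki free: 11:55-13:00, 13:05-15:20, 17:15-17:55 (invert busy blocks within the working day).
Ana free: 11:35-15:30.
Ines ∩ Zara: 11:25-14:45, 16:35-17:20.
Ines ∩ Zara ∩ Yuki: 11:55-13:00, 13:05-14:45, 17:15-17:20.
Ines ∩ Zara ∩ Yuki ∩ Ana: 11:55-13:00, 13:05-14:45.
The first common window of at least 30 minutes is 11:55-13:00, so the earliest start is 11:55.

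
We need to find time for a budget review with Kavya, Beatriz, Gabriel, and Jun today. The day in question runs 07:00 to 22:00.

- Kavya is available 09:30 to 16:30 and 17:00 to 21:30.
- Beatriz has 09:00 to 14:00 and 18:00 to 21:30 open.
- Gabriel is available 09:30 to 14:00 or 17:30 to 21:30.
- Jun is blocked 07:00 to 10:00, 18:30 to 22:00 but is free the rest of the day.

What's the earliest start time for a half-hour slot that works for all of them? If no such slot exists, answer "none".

10:00

Kavya free: 09:30-16:30, 17:00-21:30.
Beatriz free: 09:00-14:00, 18:00-21:30.
Gabriel free: 09:30-14:00, 17:30-21:30.
Jun free: 10:00-18:30 (invert busy blocks within the working day).
Kavya ∩ Beatriz: 09:30-14:00, 18:00-21:30.
Kavya ∩ Beatriz ∩ Gabriel: 09:30-14:00, 18:00-21:30.
Kavya ∩ Beatriz ∩ Gabriel ∩ Jun: 10:00-14:00, 18:00-18:30.
So the common availability across everyone is 10:00-14:00, 18:00-18:30.
The first common window of at least 30 minutes is 10:00-14:00, so the earliest start is 10:00.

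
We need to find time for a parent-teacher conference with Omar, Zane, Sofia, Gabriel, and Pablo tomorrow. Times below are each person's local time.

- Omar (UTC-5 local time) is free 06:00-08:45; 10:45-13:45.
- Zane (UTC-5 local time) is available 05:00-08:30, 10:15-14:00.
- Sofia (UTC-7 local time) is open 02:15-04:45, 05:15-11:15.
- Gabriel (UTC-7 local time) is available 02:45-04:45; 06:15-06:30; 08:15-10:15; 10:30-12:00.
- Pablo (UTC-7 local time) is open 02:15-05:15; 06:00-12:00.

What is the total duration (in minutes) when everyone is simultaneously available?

195

Omar in UTC: 11:00-13:45, 15:45-18:45 (add 5h to convert from UTC-5).
Zane in UTC: 10:00-13:30, 15:15-19:00 (add 5h to convert from UTC-5).
Sofia in UTC: 09:15-11:45, 12:15-18:15 (add 7h to convert from UTC-7).
Gabriel in UTC: 09:45-11:45, 13:15-13:30, 15:15-17:15, 17:30-19:00 (add 7h to convert from UTC-7).
Pablo in UTC: 09:15-12:15, 13:00-19:00 (add 7h to convert from UTC-7).
Omar ∩ Zane: 11:00-13:30, 15:45-18:45.
Omar ∩ Zane ∩ Sofia: 11:00-11:45, 12:15-13:30, 15:45-18:15.
Omar ∩ Zane ∩ Sofia ∩ Gabriel: 11:00-11:45, 13:15-13:30, 15:45-17:15, 17:30-18:15.
Omar ∩ Zane ∩ Sofia ∩ Gabriel ∩ Pablo: 11:00-11:45, 13:15-13:30, 15:45-17:15, 17:30-18:15.
So the common availability across everyone is 11:00-11:45, 13:15-13:30, 15:45-17:15, 17:30-18:15.
Summing the common windows: 45 + 15 + 90 + 45 = 195 minutes.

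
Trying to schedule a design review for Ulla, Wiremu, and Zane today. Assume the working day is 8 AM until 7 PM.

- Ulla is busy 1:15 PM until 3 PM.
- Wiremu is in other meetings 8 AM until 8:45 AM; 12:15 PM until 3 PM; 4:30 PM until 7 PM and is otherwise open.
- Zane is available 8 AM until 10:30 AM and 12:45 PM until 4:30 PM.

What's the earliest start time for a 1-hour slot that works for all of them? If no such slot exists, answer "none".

08:45

Ulla free: 08:00-13:15, 15:00-19:00 (invert busy blocks within the working day).
Wiremu free: 08:45-12:15, 15:00-16:30 (invert busy blocks within the working day).
Zane free: 08:00-10:30, 12:45-16:30.
Ulla ∩ Wiremu: 08:45-12:15, 15:00-16:30.
Ulla ∩ Wiremu ∩ Zane: 08:45-10:30, 15:00-16:30.
The first common window of at least 60 minutes is 08:45-10:30, so the earliest start is 08:45.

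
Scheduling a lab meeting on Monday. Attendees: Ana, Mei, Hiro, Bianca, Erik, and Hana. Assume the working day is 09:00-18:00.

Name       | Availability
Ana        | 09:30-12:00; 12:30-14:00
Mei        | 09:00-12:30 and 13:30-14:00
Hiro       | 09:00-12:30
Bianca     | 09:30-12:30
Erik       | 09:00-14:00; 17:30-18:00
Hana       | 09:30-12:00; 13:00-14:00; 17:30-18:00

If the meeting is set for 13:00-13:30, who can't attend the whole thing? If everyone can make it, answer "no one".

Bianca, Hiro, Mei

Ana: free for 13:00-13:30. Mei: not fully free for 13:00-13:30. Hiro: not fully free for 13:00-13:30. Bianca: not fully free for 13:00-13:30. Erik: free for 13:00-13:30. Hana: free for 13:00-13:30.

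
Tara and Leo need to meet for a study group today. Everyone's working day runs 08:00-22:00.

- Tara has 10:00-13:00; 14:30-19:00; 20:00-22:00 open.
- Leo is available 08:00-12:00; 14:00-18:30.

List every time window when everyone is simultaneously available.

Tara ∩ Leo: 10:00-12:00, 14:30-18:30.

10:00-12:00, 14:30-18:30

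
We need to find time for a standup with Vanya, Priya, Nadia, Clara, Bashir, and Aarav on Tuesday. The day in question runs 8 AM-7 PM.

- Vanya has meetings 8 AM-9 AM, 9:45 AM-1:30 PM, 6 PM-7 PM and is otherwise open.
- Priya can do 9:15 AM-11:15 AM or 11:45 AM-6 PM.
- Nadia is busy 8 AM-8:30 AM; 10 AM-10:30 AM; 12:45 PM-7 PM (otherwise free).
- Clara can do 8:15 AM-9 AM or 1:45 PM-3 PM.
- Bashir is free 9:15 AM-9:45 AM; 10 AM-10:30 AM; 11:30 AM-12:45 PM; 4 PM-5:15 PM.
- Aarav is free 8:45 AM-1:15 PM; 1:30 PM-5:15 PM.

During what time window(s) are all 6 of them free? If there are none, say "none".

Vanya free: 09:00-09:45, 13:30-18:00 (invert busy blocks within the working day).
Priya free: 09:15-11:15, 11:45-18:00.
Nadia free: 08:30-10:00, 10:30-12:45 (invert busy blocks within the working day).
Clara free: 08:15-09:00, 13:45-15:00.
Bashir free: 09:15-09:45, 10:00-10:30, 11:30-12:45, 16:00-17:15.
Aarav free: 08:45-13:15, 13:30-17:15.
Vanya ∩ Priya: 09:15-09:45, 13:30-18:00.
Vanya ∩ Priya ∩ Nadia: 09:15-09:45.
Vanya ∩ Priya ∩ Nadia ∩ Clara: ∅.
Vanya ∩ Priya ∩ Nadia ∩ Clara ∩ Bashir: ∅.
Vanya ∩ Priya ∩ Nadia ∩ Clara ∩ Bashir ∩ Aarav: ∅.
There is no time when everyone is free.

none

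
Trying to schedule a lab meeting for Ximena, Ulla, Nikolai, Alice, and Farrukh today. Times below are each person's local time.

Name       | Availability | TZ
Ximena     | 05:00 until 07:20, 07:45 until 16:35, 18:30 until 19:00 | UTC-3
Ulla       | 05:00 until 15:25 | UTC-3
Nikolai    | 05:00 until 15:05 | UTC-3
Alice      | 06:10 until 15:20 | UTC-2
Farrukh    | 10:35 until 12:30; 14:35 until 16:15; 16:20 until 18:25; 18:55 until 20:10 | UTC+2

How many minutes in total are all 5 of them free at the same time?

Ximena in UTC: 08:00-10:20, 10:45-19:35, 21:30-22:00 (add 3h to convert from UTC-3).
Ulla in UTC: 08:00-18:25 (add 3h to convert from UTC-3).
Nikolai in UTC: 08:00-18:05 (add 3h to convert from UTC-3).
Alice in UTC: 08:10-17:20 (add 2h to convert from UTC-2).
Farrukh in UTC: 08:35-10:30, 12:35-14:15, 14:20-16:25, 16:55-18:10 (subtract 2h to convert from UTC+2).
Ximena ∩ Ulla: 08:00-10:20, 10:45-18:25.
Ximena ∩ Ulla ∩ Nikolai: 08:00-10:20, 10:45-18:05.
Ximena ∩ Ulla ∩ Nikolai ∩ Alice: 08:10-10:20, 10:45-17:20.
Ximena ∩ Ulla ∩ Nikolai ∩ Alice ∩ Farrukh: 08:35-10:20, 12:35-14:15, 14:20-16:25, 16:55-17:20.
Those are the intersection windows.
Summing the common windows: 105 + 100 + 125 + 25 = 355 minutes.

355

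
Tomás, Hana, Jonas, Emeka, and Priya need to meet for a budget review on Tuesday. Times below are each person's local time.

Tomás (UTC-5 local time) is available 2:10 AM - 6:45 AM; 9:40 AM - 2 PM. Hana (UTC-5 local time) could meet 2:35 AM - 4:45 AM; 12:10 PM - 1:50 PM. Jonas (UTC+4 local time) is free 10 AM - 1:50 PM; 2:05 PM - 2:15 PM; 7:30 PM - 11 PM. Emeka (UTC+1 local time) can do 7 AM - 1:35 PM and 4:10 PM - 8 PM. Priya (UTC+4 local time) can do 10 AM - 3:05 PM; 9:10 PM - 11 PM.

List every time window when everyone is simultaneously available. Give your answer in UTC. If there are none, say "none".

Tomás in UTC: 07:10-11:45, 14:40-19:00 (add 5h to convert from UTC-5).
Hana in UTC: 07:35-09:45, 17:10-18:50 (add 5h to convert from UTC-5).
Jonas in UTC: 06:00-09:50, 10:05-10:15, 15:30-19:00 (subtract 4h to convert from UTC+4).
Emeka in UTC: 06:00-12:35, 15:10-19:00 (subtract 1h to convert from UTC+1).
Priya in UTC: 06:00-11:05, 17:10-19:00 (subtract 4h to convert from UTC+4).
Tomás ∩ Hana: 07:35-09:45, 17:10-18:50.
Tomás ∩ Hana ∩ Jonas: 07:35-09:45, 17:10-18:50.
Tomás ∩ Hana ∩ Jonas ∩ Emeka: 07:35-09:45, 17:10-18:50.
Tomás ∩ Hana ∩ Jonas ∩ Emeka ∩ Priya: 07:35-09:45, 17:10-18:50.

07:35-09:45, 17:10-18:50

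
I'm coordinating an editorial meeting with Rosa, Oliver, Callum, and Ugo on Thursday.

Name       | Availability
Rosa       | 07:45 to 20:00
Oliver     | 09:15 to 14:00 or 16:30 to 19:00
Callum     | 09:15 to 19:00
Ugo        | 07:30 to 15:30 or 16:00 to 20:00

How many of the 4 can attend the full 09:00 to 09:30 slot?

2

Rosa and Ugo can make the full 09:00-09:30 slot — that's 2.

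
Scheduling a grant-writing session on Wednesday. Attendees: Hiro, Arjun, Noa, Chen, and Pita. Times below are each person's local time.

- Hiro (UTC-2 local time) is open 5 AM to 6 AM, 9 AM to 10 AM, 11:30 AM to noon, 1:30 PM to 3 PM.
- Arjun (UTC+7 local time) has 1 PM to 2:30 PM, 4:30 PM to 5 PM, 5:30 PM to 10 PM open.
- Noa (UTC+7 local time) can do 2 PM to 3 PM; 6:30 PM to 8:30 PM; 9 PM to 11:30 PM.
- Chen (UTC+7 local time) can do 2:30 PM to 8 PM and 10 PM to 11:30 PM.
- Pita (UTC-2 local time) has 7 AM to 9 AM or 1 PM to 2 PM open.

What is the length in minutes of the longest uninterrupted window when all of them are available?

0

Hiro in UTC: 07:00-08:00, 11:00-12:00, 13:30-14:00, 15:30-17:00 (add 2h to convert from UTC-2).
Arjun in UTC: 06:00-07:30, 09:30-10:00, 10:30-15:00 (subtract 7h to convert from UTC+7).
Noa in UTC: 07:00-08:00, 11:30-13:30, 14:00-16:30 (subtract 7h to convert from UTC+7).
Chen in UTC: 07:30-13:00, 15:00-16:30 (subtract 7h to convert from UTC+7).
Pita in UTC: 09:00-11:00, 15:00-16:00 (add 2h to convert from UTC-2).
Hiro ∩ Arjun: 07:00-07:30, 11:00-12:00, 13:30-14:00.
Hiro ∩ Arjun ∩ Noa: 07:00-07:30, 11:30-12:00.
Hiro ∩ Arjun ∩ Noa ∩ Chen: 11:30-12:00.
Hiro ∩ Arjun ∩ Noa ∩ Chen ∩ Pita: ∅.
There is no time when everyone is free.
No common window exists, so the longest block is 0 minutes.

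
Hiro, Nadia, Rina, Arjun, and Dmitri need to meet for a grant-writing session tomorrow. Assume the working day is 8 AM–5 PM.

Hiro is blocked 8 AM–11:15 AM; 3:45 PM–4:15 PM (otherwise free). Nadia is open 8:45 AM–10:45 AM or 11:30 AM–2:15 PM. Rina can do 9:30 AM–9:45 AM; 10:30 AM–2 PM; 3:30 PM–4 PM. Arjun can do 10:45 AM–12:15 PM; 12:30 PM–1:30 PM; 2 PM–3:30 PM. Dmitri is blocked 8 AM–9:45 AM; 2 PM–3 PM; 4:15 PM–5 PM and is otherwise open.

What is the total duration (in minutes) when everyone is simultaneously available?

105

Hiro free: 11:15-15:45, 16:15-17:00 (invert busy blocks within the working day).
Nadia free: 08:45-10:45, 11:30-14:15.
Rina free: 09:30-09:45, 10:30-14:00, 15:30-16:00.
Arjun free: 10:45-12:15, 12:30-13:30, 14:00-15:30.
Dmitri free: 09:45-14:00, 15:00-16:15 (invert busy blocks within the working day).
Hiro ∩ Nadia: 11:30-14:15.
Hiro ∩ Nadia ∩ Rina: 11:30-14:00.
Hiro ∩ Nadia ∩ Rina ∩ Arjun: 11:30-12:15, 12:30-13:30.
Hiro ∩ Nadia ∩ Rina ∩ Arjun ∩ Dmitri: 11:30-12:15, 12:30-13:30.
Summing the common windows: 45 + 60 = 105 minutes.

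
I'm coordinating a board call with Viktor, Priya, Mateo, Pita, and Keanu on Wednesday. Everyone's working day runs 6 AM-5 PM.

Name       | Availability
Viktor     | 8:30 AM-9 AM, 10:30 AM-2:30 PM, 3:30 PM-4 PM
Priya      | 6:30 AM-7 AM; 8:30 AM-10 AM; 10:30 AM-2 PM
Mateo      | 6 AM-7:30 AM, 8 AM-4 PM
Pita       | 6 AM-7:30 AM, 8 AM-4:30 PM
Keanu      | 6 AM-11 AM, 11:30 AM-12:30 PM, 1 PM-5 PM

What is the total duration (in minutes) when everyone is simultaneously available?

180

Viktor ∩ Priya: 08:30-09:00, 10:30-14:00.
Viktor ∩ Priya ∩ Mateo: 08:30-09:00, 10:30-14:00.
Viktor ∩ Priya ∩ Mateo ∩ Pita: 08:30-09:00, 10:30-14:00.
Viktor ∩ Priya ∩ Mateo ∩ Pita ∩ Keanu: 08:30-09:00, 10:30-11:00, 11:30-12:30, 13:00-14:00.
Summing the common windows: 30 + 30 + 60 + 60 = 180 minutes.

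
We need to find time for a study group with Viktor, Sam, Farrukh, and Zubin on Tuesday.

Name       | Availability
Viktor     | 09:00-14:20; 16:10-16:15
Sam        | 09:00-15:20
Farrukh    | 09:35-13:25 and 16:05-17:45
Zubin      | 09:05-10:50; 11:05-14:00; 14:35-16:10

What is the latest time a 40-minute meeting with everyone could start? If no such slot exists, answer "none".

12:45

Viktor ∩ Sam: 09:00-14:20.
Viktor ∩ Sam ∩ Farrukh: 09:35-13:25.
Viktor ∩ Sam ∩ Farrukh ∩ Zubin: 09:35-10:50, 11:05-13:25.
The last common window of at least 40 minutes is 11:05-13:25; a 40-minute meeting can start as late as 12:45 and still end by 13:25.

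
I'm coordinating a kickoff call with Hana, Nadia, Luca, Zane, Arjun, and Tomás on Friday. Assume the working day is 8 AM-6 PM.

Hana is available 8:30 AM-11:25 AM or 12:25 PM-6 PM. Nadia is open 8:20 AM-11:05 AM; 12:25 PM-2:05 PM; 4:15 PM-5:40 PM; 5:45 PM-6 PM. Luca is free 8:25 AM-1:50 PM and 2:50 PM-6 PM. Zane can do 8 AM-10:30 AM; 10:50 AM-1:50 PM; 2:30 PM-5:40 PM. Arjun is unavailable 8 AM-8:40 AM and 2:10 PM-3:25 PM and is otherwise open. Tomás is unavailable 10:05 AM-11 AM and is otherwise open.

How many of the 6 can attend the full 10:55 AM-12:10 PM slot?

3

Hana free: 08:30-11:25, 12:25-18:00.
Nadia free: 08:20-11:05, 12:25-14:05, 16:15-17:40, 17:45-18:00.
Luca free: 08:25-13:50, 14:50-18:00.
Zane free: 08:00-10:30, 10:50-13:50, 14:30-17:40.
Arjun free: 08:40-14:10, 15:25-18:00 (invert busy blocks within the working day).
Tomás free: 08:00-10:05, 11:00-18:00 (invert busy blocks within the working day).
Luca, Zane, and Arjun can make the full 10:55-12:10 slot — that's 3.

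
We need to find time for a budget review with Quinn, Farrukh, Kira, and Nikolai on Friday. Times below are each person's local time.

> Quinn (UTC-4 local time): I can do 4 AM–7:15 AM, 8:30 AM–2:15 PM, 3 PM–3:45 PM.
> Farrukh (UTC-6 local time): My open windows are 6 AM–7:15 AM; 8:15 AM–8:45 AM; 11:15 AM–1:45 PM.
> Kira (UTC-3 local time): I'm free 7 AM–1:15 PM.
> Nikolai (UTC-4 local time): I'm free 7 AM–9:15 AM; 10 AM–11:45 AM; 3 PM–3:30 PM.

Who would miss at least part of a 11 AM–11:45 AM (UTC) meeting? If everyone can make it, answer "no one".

Farrukh, Quinn

Quinn in UTC: 08:00-11:15, 12:30-18:15, 19:00-19:45 (add 4h to convert from UTC-4).
Farrukh in UTC: 12:00-13:15, 14:15-14:45, 17:15-19:45 (add 6h to convert from UTC-6).
Kira in UTC: 10:00-16:15 (add 3h to convert from UTC-3).
Nikolai in UTC: 11:00-13:15, 14:00-15:45, 19:00-19:30 (add 4h to convert from UTC-4).
Quinn: not fully free for 11:00-11:45. Farrukh: not fully free for 11:00-11:45. Kira: free for 11:00-11:45. Nikolai: free for 11:00-11:45.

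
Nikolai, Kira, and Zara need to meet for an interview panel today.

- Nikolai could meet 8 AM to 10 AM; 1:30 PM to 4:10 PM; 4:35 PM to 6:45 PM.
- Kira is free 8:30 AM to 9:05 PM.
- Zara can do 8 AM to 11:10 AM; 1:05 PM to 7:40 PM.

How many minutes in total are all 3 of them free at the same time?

380

Nikolai ∩ Kira: 08:30-10:00, 13:30-16:10, 16:35-18:45.
Nikolai ∩ Kira ∩ Zara: 08:30-10:00, 13:30-16:10, 16:35-18:45.
So the common availability across everyone is 08:30-10:00, 13:30-16:10, 16:35-18:45.
Summing the common windows: 90 + 160 + 130 = 380 minutes.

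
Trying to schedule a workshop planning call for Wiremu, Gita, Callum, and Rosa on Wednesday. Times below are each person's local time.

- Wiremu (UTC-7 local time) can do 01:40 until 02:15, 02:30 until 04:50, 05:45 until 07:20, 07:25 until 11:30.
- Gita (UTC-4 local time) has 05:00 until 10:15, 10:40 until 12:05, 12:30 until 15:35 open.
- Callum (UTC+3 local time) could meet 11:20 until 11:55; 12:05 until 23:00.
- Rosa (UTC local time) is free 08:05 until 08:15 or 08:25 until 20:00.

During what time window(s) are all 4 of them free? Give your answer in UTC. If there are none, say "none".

Wiremu in UTC: 08:40-09:15, 09:30-11:50, 12:45-14:20, 14:25-18:30 (add 7h to convert from UTC-7).
Gita in UTC: 09:00-14:15, 14:40-16:05, 16:30-19:35 (add 4h to convert from UTC-4).
Callum in UTC: 08:20-08:55, 09:05-20:00 (subtract 3h to convert from UTC+3).
Rosa in UTC: 08:05-08:15, 08:25-20:00.
Wiremu ∩ Gita: 09:00-09:15, 09:30-11:50, 12:45-14:15, 14:40-16:05, 16:30-18:30.
Wiremu ∩ Gita ∩ Callum: 09:05-09:15, 09:30-11:50, 12:45-14:15, 14:40-16:05, 16:30-18:30.
Wiremu ∩ Gita ∩ Callum ∩ Rosa: 09:05-09:15, 09:30-11:50, 12:45-14:15, 14:40-16:05, 16:30-18:30.
So the common availability across everyone is 09:05-09:15, 09:30-11:50, 12:45-14:15, 14:40-16:05, 16:30-18:30.

09:05-09:15, 09:30-11:50, 12:45-14:15, 14:40-16:05, 16:30-18:30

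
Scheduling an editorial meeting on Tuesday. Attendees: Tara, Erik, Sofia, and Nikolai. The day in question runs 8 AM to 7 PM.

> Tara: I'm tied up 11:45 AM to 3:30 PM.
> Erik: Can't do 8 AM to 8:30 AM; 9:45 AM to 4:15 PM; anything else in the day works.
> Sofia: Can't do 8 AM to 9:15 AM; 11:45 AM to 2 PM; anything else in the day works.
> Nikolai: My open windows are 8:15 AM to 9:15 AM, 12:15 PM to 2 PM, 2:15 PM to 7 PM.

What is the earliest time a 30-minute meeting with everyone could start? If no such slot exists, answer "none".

Tara free: 08:00-11:45, 15:30-19:00 (invert busy blocks within the working day).
Erik free: 08:30-09:45, 16:15-19:00 (invert busy blocks within the working day).
Sofia free: 09:15-11:45, 14:00-19:00 (invert busy blocks within the working day).
Nikolai free: 08:15-09:15, 12:15-14:00, 14:15-19:00.
Tara ∩ Erik: 08:30-09:45, 16:15-19:00.
Tara ∩ Erik ∩ Sofia: 09:15-09:45, 16:15-19:00.
Tara ∩ Erik ∩ Sofia ∩ Nikolai: 16:15-19:00.
Those are the intersection windows.
The first common window of at least 30 minutes is 16:15-19:00, so the earliest start is 16:15.

16:15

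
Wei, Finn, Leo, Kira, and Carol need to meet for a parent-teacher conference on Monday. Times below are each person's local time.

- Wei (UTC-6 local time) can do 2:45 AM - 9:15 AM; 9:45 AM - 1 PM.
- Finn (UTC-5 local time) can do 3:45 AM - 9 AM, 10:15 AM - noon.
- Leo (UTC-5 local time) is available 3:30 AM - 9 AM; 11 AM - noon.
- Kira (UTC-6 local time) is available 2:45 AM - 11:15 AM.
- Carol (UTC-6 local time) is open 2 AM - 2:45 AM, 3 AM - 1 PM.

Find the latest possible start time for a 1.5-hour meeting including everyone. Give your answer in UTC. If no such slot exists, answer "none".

12:30

Wei in UTC: 08:45-15:15, 15:45-19:00 (add 6h to convert from UTC-6).
Finn in UTC: 08:45-14:00, 15:15-17:00 (add 5h to convert from UTC-5).
Leo in UTC: 08:30-14:00, 16:00-17:00 (add 5h to convert from UTC-5).
Kira in UTC: 08:45-17:15 (add 6h to convert from UTC-6).
Carol in UTC: 08:00-08:45, 09:00-19:00 (add 6h to convert from UTC-6).
Wei ∩ Finn: 08:45-14:00, 15:45-17:00.
Wei ∩ Finn ∩ Leo: 08:45-14:00, 16:00-17:00.
Wei ∩ Finn ∩ Leo ∩ Kira: 08:45-14:00, 16:00-17:00.
Wei ∩ Finn ∩ Leo ∩ Kira ∩ Carol: 09:00-14:00, 16:00-17:00.
The last common window of at least 90 minutes is 09:00-14:00; a 90-minute meeting can start as late as 12:30 and still end by 14:00.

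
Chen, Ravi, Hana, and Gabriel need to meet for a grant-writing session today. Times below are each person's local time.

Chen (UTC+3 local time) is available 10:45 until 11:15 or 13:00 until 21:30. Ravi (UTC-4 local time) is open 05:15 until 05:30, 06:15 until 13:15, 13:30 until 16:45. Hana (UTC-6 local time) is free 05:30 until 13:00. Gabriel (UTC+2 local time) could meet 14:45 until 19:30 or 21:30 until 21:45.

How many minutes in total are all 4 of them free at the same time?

270

Chen in UTC: 07:45-08:15, 10:00-18:30 (subtract 3h to convert from UTC+3).
Ravi in UTC: 09:15-09:30, 10:15-17:15, 17:30-20:45 (add 4h to convert from UTC-4).
Hana in UTC: 11:30-19:00 (add 6h to convert from UTC-6).
Gabriel in UTC: 12:45-17:30, 19:30-19:45 (subtract 2h to convert from UTC+2).
Chen ∩ Ravi: 10:15-17:15, 17:30-18:30.
Chen ∩ Ravi ∩ Hana: 11:30-17:15, 17:30-18:30.
Chen ∩ Ravi ∩ Hana ∩ Gabriel: 12:45-17:15.
That's a single block of 270 minutes.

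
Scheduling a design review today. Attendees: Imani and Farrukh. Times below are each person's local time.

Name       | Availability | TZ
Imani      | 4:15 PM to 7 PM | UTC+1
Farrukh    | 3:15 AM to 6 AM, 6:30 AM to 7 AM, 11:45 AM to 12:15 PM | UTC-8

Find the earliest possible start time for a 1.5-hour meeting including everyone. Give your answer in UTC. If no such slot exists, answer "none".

none

Imani in UTC: 15:15-18:00 (subtract 1h to convert from UTC+1).
Farrukh in UTC: 11:15-14:00, 14:30-15:00, 19:45-20:15 (add 8h to convert from UTC-8).
Imani ∩ Farrukh: ∅.
There is no time when everyone is free.
No common window is at least 90 minutes long.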